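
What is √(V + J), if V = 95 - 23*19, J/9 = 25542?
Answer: 12*√1594 ≈ 479.10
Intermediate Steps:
J = 229878 (J = 9*25542 = 229878)
V = -342 (V = 95 - 437 = -342)
√(V + J) = √(-342 + 229878) = √229536 = 12*√1594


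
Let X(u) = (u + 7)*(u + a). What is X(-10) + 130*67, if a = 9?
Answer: 8713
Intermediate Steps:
X(u) = (7 + u)*(9 + u) (X(u) = (u + 7)*(u + 9) = (7 + u)*(9 + u))
X(-10) + 130*67 = (63 + (-10)² + 16*(-10)) + 130*67 = (63 + 100 - 160) + 8710 = 3 + 8710 = 8713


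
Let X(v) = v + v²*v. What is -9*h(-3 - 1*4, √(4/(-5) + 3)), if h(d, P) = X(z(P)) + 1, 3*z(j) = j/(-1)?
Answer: -9 + 56*√55/75 ≈ -3.4626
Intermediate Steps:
z(j) = -j/3 (z(j) = (j/(-1))/3 = (j*(-1))/3 = (-j)/3 = -j/3)
X(v) = v + v³
h(d, P) = 1 - P/3 - P³/27 (h(d, P) = (-P/3 + (-P/3)³) + 1 = (-P/3 - P³/27) + 1 = 1 - P/3 - P³/27)
-9*h(-3 - 1*4, √(4/(-5) + 3)) = -9*(1 - √(4/(-5) + 3)/3 - (4/(-5) + 3)^(3/2)/27) = -9*(1 - √(4*(-⅕) + 3)/3 - (4*(-⅕) + 3)^(3/2)/27) = -9*(1 - √(-⅘ + 3)/3 - (-⅘ + 3)^(3/2)/27) = -9*(1 - √55/15 - 11*√55/25/27) = -9*(1 - √55/15 - 11*√55/675) = -9*(1 - 56*√55/675) = -9 + 56*√55/75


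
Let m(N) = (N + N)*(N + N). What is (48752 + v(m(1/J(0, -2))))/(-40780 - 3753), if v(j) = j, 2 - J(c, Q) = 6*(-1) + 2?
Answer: -438769/400797 ≈ -1.0947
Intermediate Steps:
J(c, Q) = 6 (J(c, Q) = 2 - (6*(-1) + 2) = 2 - (-6 + 2) = 2 - 1*(-4) = 2 + 4 = 6)
m(N) = 4*N² (m(N) = (2*N)*(2*N) = 4*N²)
(48752 + v(m(1/J(0, -2))))/(-40780 - 3753) = (48752 + 4*(1/6)²)/(-40780 - 3753) = (48752 + 4*(1*(⅙))²)/(-44533) = (48752 + 4*(⅙)²)*(-1/44533) = (48752 + 4*(1/36))*(-1/44533) = (48752 + ⅑)*(-1/44533) = (438769/9)*(-1/44533) = -438769/400797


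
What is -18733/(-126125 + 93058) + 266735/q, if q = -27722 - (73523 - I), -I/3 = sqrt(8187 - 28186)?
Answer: -700966756285297/338960889439072 + 800205*I*sqrt(19999)/10250730016 ≈ -2.068 + 0.01104*I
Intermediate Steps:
I = -3*I*sqrt(19999) (I = -3*sqrt(8187 - 28186) = -3*I*sqrt(19999) ≈ -424.25*I)
q = -101245 - 3*I*sqrt(19999) (q = -27722 - (73523 - (-3)*I*sqrt(19999)) = -27722 - (73523 + 3*I*sqrt(19999)) = -27722 + (-73523 - 3*I*sqrt(19999)) = -101245 - 3*I*sqrt(19999) ≈ -1.0125e+5 - 424.25*I)
-18733/(-126125 + 93058) + 266735/q = -18733/(-126125 + 93058) + 266735/(-101245 - 3*I*sqrt(19999)) = -18733/(-33067) + 266735/(-101245 - 3*I*sqrt(19999)) = -18733*(-1/33067) + 266735/(-101245 - 3*I*sqrt(19999)) = 18733/33067 + 266735/(-101245 - 3*I*sqrt(19999))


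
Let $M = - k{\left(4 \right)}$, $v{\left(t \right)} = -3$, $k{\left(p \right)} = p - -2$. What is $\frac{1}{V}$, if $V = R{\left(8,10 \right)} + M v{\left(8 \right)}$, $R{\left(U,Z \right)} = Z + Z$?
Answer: $\frac{1}{38} \approx 0.026316$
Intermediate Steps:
$k{\left(p \right)} = 2 + p$ ($k{\left(p \right)} = p + 2 = 2 + p$)
$R{\left(U,Z \right)} = 2 Z$
$M = -6$ ($M = - (2 + 4) = \left(-1\right) 6 = -6$)
$V = 38$ ($V = 2 \cdot 10 - -18 = 20 + 18 = 38$)
$\frac{1}{V} = \frac{1}{38}$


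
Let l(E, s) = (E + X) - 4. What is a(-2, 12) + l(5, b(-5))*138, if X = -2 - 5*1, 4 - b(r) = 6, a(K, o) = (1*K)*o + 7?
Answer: -845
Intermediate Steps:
a(K, o) = 7 + K*o (a(K, o) = K*o + 7 = 7 + K*o)
b(r) = -2 (b(r) = 4 - 1*6 = 4 - 6 = -2)
X = -7 (X = -2 - 5 = -7)
l(E, s) = -11 + E (l(E, s) = (E - 7) - 4 = (-7 + E) - 4 = -11 + E)
a(-2, 12) + l(5, b(-5))*138 = (7 - 2*12) + (-11 + 5)*138 = (7 - 24) - 6*138 = -17 - 828 = -845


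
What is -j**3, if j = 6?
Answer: -216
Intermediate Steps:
-j**3 = -1*6**3 = -1*216 = -216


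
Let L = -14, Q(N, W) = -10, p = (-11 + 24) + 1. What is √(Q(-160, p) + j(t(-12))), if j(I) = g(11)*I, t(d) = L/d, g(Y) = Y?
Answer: √102/6 ≈ 1.6833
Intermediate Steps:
p = 14 (p = 13 + 1 = 14)
t(d) = -14/d
j(I) = 11*I
√(Q(-160, p) + j(t(-12))) = √(-10 + 11*(-14/(-12))) = √(-10 + 11*(-14*(-1/12))) = √(-10 + 11*(7/6)) = √(-10 + 77/6) = √(17/6) = √102/6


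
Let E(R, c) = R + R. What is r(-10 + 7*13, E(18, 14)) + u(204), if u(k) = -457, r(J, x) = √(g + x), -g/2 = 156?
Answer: -457 + 2*I*√69 ≈ -457.0 + 16.613*I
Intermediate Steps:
g = -312 (g = -2*156 = -312)
E(R, c) = 2*R
r(J, x) = √(-312 + x)
r(-10 + 7*13, E(18, 14)) + u(204) = √(-312 + 2*18) - 457 = √(-312 + 36) - 457 = √(-276) - 457 = 2*I*√69 - 457 = -457 + 2*I*√69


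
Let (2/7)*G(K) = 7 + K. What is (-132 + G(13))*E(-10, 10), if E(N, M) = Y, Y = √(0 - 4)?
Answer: -124*I ≈ -124.0*I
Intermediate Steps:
G(K) = 49/2 + 7*K/2 (G(K) = 7*(7 + K)/2 = 49/2 + 7*K/2)
Y = 2*I (Y = √(-4) = 2*I ≈ 2.0*I)
E(N, M) = 2*I
(-132 + G(13))*E(-10, 10) = (-132 + (49/2 + (7/2)*13))*(2*I) = (-132 + (49/2 + 91/2))*(2*I) = (-132 + 70)*(2*I) = -124*I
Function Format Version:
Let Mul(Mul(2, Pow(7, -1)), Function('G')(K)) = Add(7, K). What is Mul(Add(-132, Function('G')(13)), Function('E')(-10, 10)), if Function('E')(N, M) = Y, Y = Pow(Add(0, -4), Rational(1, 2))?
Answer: Mul(-124, I) ≈ Mul(-124.00, I)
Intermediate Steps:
Function('G')(K) = Add(Rational(49, 2), Mul(Rational(7, 2), K)) (Function('G')(K) = Mul(Rational(7, 2), Add(7, K)) = Add(Rational(49, 2), Mul(Rational(7, 2), K)))
Y = Mul(2, I) (Y = Pow(-4, Rational(1, 2)) = Mul(2, I) ≈ Mul(2.0000, I))
Function('E')(N, M) = Mul(2, I)
Mul(Add(-132, Function('G')(13)), Function('E')(-10, 10)) = Mul(Add(-132, Add(Rational(49, 2), Mul(Rational(7, 2), 13))), Mul(2, I)) = Mul(Add(-132, Add(Rational(49, 2), Rational(91, 2))), Mul(2, I)) = Mul(Add(-132, 70), Mul(2, I)) = Mul(-62, Mul(2, I)) = Mul(-124, I)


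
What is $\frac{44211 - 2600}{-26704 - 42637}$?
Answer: $- \frac{41611}{69341} \approx -0.60009$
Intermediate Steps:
$\frac{44211 - 2600}{-26704 - 42637} = \frac{41611}{-69341} = 41611 \left(- \frac{1}{69341}\right) = - \frac{41611}{69341}$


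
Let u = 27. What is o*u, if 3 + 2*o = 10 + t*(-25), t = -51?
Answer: 17307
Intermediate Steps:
o = 641 (o = -3/2 + (10 - 51*(-25))/2 = -3/2 + (10 + 1275)/2 = -3/2 + (½)*1285 = -3/2 + 1285/2 = 641)
o*u = 641*27 = 17307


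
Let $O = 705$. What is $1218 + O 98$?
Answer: $70308$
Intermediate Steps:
$1218 + O 98 = 1218 + 705 \cdot 98 = 1218 + 69090 = 70308$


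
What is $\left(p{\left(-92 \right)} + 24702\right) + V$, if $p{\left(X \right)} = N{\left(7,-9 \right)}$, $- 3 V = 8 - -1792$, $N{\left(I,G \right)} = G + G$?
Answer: $24084$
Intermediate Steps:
$N{\left(I,G \right)} = 2 G$
$V = -600$ ($V = - \frac{8 - -1792}{3} = - \frac{8 + 1792}{3} = \left(- \frac{1}{3}\right) 1800 = -600$)
$p{\left(X \right)} = -18$ ($p{\left(X \right)} = 2 \left(-9\right) = -18$)
$\left(p{\left(-92 \right)} + 24702\right) + V = \left(-18 + 24702\right) - 600 = 24684 - 600 = 24084$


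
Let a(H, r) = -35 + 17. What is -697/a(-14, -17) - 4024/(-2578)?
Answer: 934649/23202 ≈ 40.283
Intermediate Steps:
a(H, r) = -18
-697/a(-14, -17) - 4024/(-2578) = -697/(-18) - 4024/(-2578) = -697*(-1/18) - 4024*(-1/2578) = 697/18 + 2012/1289 = 934649/23202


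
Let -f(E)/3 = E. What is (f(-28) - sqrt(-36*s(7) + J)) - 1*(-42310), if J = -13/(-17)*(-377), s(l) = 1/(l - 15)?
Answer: 42394 - I*sqrt(328066)/34 ≈ 42394.0 - 16.846*I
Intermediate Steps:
f(E) = -3*E
s(l) = 1/(-15 + l)
J = -4901/17 (J = -13*(-1/17)*(-377) = (13/17)*(-377) = -4901/17 ≈ -288.29)
(f(-28) - sqrt(-36*s(7) + J)) - 1*(-42310) = (-3*(-28) - sqrt(-36/(-15 + 7) - 4901/17)) - 1*(-42310) = (84 - sqrt(-36/(-8) - 4901/17)) + 42310 = (84 - sqrt(-36*(-1/8) - 4901/17)) + 42310 = (84 - sqrt(9/2 - 4901/17)) + 42310 = (84 - sqrt(-9649/34)) + 42310 = (84 - I*sqrt(328066)/34) + 42310 = 42394 - I*sqrt(328066)/34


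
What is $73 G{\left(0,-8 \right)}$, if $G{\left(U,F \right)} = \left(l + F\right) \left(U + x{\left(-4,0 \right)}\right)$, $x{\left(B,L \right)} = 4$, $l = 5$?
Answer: $-876$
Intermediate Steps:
$G{\left(U,F \right)} = \left(4 + U\right) \left(5 + F\right)$ ($G{\left(U,F \right)} = \left(5 + F\right) \left(U + 4\right) = \left(5 + F\right) \left(4 + U\right) = \left(4 + U\right) \left(5 + F\right)$)
$73 G{\left(0,-8 \right)} = 73 \left(20 + 4 \left(-8\right) + 5 \cdot 0 - 0\right) = 73 \left(20 - 32 + 0 + 0\right) = 73 \left(-12\right) = -876$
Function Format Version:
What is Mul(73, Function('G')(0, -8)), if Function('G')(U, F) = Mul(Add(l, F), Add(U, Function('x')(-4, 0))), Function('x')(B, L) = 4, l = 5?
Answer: -876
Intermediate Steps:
Function('G')(U, F) = Mul(Add(4, U), Add(5, F)) (Function('G')(U, F) = Mul(Add(5, F), Add(U, 4)) = Mul(Add(5, F), Add(4, U)) = Mul(Add(4, U), Add(5, F)))
Mul(73, Function('G')(0, -8)) = Mul(73, Add(20, Mul(4, -8), Mul(5, 0), Mul(-8, 0))) = Mul(73, Add(20, -32, 0, 0)) = Mul(73, -12) = -876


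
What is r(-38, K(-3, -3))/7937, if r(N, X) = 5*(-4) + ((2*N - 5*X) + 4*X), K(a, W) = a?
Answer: -93/7937 ≈ -0.011717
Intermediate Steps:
r(N, X) = -20 - X + 2*N (r(N, X) = -20 + ((-5*X + 2*N) + 4*X) = -20 + (-X + 2*N) = -20 - X + 2*N)
r(-38, K(-3, -3))/7937 = (-20 - 1*(-3) + 2*(-38))/7937 = (-20 + 3 - 76)*(1/7937) = -93*1/7937 = -93/7937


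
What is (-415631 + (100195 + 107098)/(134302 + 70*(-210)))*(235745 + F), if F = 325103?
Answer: -13939902718145256/59801 ≈ -2.3310e+11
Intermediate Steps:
(-415631 + (100195 + 107098)/(134302 + 70*(-210)))*(235745 + F) = (-415631 + (100195 + 107098)/(134302 + 70*(-210)))*(235745 + 325103) = (-415631 + 207293/(134302 - 14700))*560848 = (-415631 + 207293/119602)*560848 = -49710091569/119602*560848 = -13939902718145256/59801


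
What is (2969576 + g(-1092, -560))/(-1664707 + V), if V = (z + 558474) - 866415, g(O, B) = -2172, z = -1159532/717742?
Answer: -532457620442/353963370087 ≈ -1.5043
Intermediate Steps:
z = -579766/358871 (z = -1159532*1/717742 = -579766/358871 ≈ -1.6155)
V = -110511674377/358871 (V = (-579766/358871 + 558474) - 866415 = 200419543088/358871 - 866415 = -110511674377/358871 ≈ -3.0794e+5)
(2969576 + g(-1092, -560))/(-1664707 + V) = (2969576 - 2172)/(-1664707 - 110511674377/358871) = 2967404/(-707926740174/358871) = 2967404*(-358871/707926740174) = -532457620442/353963370087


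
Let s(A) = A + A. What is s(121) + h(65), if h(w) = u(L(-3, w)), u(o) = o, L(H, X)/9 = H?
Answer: 215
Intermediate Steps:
L(H, X) = 9*H
s(A) = 2*A
h(w) = -27 (h(w) = 9*(-3) = -27)
s(121) + h(65) = 2*121 - 27 = 242 - 27 = 215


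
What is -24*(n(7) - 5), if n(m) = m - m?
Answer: 120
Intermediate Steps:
n(m) = 0
-24*(n(7) - 5) = -24*(0 - 5) = -24*(-5) = 120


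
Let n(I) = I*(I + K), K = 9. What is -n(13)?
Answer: -286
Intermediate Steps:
n(I) = I*(9 + I) (n(I) = I*(I + 9) = I*(9 + I))
-n(13) = -13*(9 + 13) = -13*22 = -1*286 = -286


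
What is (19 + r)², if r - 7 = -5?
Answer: 441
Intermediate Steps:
r = 2 (r = 7 - 5 = 2)
(19 + r)² = (19 + 2)² = 21² = 441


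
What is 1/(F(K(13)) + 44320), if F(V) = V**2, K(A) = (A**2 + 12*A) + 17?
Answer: 1/161284 ≈ 6.2002e-6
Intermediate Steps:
K(A) = 17 + A**2 + 12*A
1/(F(K(13)) + 44320) = 1/((17 + 13**2 + 12*13)**2 + 44320) = 1/((17 + 169 + 156)**2 + 44320) = 1/(342**2 + 44320) = 1/(116964 + 44320) = 1/161284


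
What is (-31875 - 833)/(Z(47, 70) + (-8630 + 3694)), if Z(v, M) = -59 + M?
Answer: 32708/4925 ≈ 6.6412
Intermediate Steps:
(-31875 - 833)/(Z(47, 70) + (-8630 + 3694)) = (-31875 - 833)/((-59 + 70) + (-8630 + 3694)) = -32708/(11 - 4936) = -32708/(-4925) = -32708*(-1/4925) = 32708/4925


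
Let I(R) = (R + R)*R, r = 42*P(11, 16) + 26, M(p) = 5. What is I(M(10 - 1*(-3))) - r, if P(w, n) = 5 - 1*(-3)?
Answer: -312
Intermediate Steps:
P(w, n) = 8 (P(w, n) = 5 + 3 = 8)
r = 362 (r = 42*8 + 26 = 336 + 26 = 362)
I(R) = 2*R**2 (I(R) = (2*R)*R = 2*R**2)
I(M(10 - 1*(-3))) - r = 2*5**2 - 1*362 = 2*25 - 362 = 50 - 362 = -312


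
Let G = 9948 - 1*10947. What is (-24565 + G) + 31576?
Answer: 6012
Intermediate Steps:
G = -999 (G = 9948 - 10947 = -999)
(-24565 + G) + 31576 = (-24565 - 999) + 31576 = -25564 + 31576 = 6012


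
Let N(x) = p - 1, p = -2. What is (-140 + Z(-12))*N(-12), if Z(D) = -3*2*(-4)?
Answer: 348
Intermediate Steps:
N(x) = -3 (N(x) = -2 - 1 = -3)
Z(D) = 24 (Z(D) = -6*(-4) = 24)
(-140 + Z(-12))*N(-12) = (-140 + 24)*(-3) = -116*(-3) = 348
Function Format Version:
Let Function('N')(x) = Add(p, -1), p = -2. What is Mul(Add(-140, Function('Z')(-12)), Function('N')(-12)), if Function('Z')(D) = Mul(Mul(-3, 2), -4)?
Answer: 348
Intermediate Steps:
Function('N')(x) = -3 (Function('N')(x) = Add(-2, -1) = -3)
Function('Z')(D) = 24 (Function('Z')(D) = Mul(-6, -4) = 24)
Mul(Add(-140, Function('Z')(-12)), Function('N')(-12)) = Mul(Add(-140, 24), -3) = Mul(-116, -3) = 348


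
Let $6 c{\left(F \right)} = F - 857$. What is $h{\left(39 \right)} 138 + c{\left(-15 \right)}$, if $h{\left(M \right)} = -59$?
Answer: $- \frac{24862}{3} \approx -8287.3$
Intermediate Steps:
$c{\left(F \right)} = - \frac{857}{6} + \frac{F}{6}$ ($c{\left(F \right)} = \frac{F - 857}{6} = \frac{-857 + F}{6} = - \frac{857}{6} + \frac{F}{6}$)
$h{\left(39 \right)} 138 + c{\left(-15 \right)} = \left(-59\right) 138 + \left(- \frac{857}{6} + \frac{1}{6} \left(-15\right)\right) = -8142 - \frac{436}{3} = - \frac{24862}{3}$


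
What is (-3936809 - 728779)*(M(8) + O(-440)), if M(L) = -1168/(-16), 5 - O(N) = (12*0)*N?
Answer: -363915864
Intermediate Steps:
O(N) = 5 (O(N) = 5 - 12*0*N = 5 - 0*N = 5 - 1*0 = 5 + 0 = 5)
M(L) = 73 (M(L) = -1168*(-1)/16 = -73*(-1) = 73)
(-3936809 - 728779)*(M(8) + O(-440)) = (-3936809 - 728779)*(73 + 5) = -4665588*78 = -363915864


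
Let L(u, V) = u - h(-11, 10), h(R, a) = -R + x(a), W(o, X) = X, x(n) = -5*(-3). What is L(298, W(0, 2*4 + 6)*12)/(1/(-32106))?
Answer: -8732832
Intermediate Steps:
x(n) = 15
h(R, a) = 15 - R (h(R, a) = -R + 15 = 15 - R)
L(u, V) = -26 + u (L(u, V) = u - (15 - 1*(-11)) = u - (15 + 11) = u - 1*26 = u - 26 = -26 + u)
L(298, W(0, 2*4 + 6)*12)/(1/(-32106)) = (-26 + 298)/(1/(-32106)) = 272/(-1/32106) = 272*(-32106) = -8732832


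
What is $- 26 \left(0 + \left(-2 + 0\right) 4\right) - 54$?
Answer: $154$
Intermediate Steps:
$- 26 \left(0 + \left(-2 + 0\right) 4\right) - 54 = - 26 \left(0 - 8\right) - 54 = \left(-26\right) \left(-8\right) - 54 = 208 - 54 = 154$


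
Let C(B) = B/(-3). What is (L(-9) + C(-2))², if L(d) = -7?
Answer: 361/9 ≈ 40.111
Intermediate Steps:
C(B) = -B/3 (C(B) = B*(-⅓) = -B/3)
(L(-9) + C(-2))² = (-7 - ⅓*(-2))² = (-7 + ⅔)² = (-19/3)² = 361/9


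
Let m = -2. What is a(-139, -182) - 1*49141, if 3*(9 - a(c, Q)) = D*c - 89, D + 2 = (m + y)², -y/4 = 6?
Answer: -53621/3 ≈ -17874.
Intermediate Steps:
y = -24 (y = -4*6 = -24)
D = 674 (D = -2 + (-2 - 24)² = -2 + (-26)² = -2 + 676 = 674)
a(c, Q) = 116/3 - 674*c/3 (a(c, Q) = 9 - (674*c - 89)/3 = 9 - (-89 + 674*c)/3 = 9 + (89/3 - 674*c/3) = 116/3 - 674*c/3)
a(-139, -182) - 1*49141 = (116/3 - 674/3*(-139)) - 1*49141 = (116/3 + 93686/3) - 49141 = 93802/3 - 49141 = -53621/3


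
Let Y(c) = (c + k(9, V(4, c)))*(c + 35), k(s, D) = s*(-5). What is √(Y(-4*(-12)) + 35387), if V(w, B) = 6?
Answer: 2*√8909 ≈ 188.77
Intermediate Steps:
k(s, D) = -5*s
Y(c) = (-45 + c)*(35 + c) (Y(c) = (c - 5*9)*(c + 35) = (c - 45)*(35 + c) = (-45 + c)*(35 + c))
√(Y(-4*(-12)) + 35387) = √((-1575 + (-4*(-12))² - (-40)*(-12)) + 35387) = √((-1575 + 48² - 10*48) + 35387) = √((-1575 + 2304 - 480) + 35387) = √(249 + 35387) = √35636 = 2*√8909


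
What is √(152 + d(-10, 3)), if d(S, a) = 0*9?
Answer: 2*√38 ≈ 12.329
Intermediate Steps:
d(S, a) = 0
√(152 + d(-10, 3)) = √(152 + 0) = √152 = 2*√38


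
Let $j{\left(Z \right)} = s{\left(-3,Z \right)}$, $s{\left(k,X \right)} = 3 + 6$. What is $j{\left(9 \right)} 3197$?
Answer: $28773$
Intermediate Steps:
$s{\left(k,X \right)} = 9$
$j{\left(Z \right)} = 9$
$j{\left(9 \right)} 3197 = 9 \cdot 3197 = 28773$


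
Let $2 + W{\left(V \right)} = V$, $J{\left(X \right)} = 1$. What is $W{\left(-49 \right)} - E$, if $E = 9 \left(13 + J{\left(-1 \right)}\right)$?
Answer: $-177$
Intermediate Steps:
$W{\left(V \right)} = -2 + V$
$E = 126$ ($E = 9 \left(13 + 1\right) = 9 \cdot 14 = 126$)
$W{\left(-49 \right)} - E = \left(-2 - 49\right) - 126 = -51 - 126 = -177$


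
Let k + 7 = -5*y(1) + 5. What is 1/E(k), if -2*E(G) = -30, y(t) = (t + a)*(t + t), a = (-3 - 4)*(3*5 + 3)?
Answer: 1/15 ≈ 0.066667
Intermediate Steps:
a = -126 (a = -7*(15 + 3) = -7*18 = -126)
y(t) = 2*t*(-126 + t) (y(t) = (t - 126)*(t + t) = (-126 + t)*(2*t) = 2*t*(-126 + t))
k = 1248 (k = -7 + (-10*(-126 + 1) + 5) = -7 + (-10*(-125) + 5) = -7 + (-5*(-250) + 5) = -7 + (1250 + 5) = -7 + 1255 = 1248)
E(G) = 15 (E(G) = -½*(-30) = 15)
1/E(k) = 1/15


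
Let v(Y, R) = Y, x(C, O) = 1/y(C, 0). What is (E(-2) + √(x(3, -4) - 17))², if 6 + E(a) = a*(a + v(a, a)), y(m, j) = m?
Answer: -38/3 + 20*I*√6/3 ≈ -12.667 + 16.33*I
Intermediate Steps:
x(C, O) = 1/C
E(a) = -6 + 2*a² (E(a) = -6 + a*(a + a) = -6 + a*(2*a) = -6 + 2*a²)
(E(-2) + √(x(3, -4) - 17))² = ((-6 + 2*(-2)²) + √(1/3 - 17))² = ((-6 + 2*4) + √(⅓ - 17))² = ((-6 + 8) + √(-50/3))² = (2 + 5*I*√6/3)²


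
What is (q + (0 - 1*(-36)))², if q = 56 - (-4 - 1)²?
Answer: 4489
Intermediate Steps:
q = 31 (q = 56 - 1*(-5)² = 56 - 1*25 = 56 - 25 = 31)
(q + (0 - 1*(-36)))² = (31 + (0 - 1*(-36)))² = (31 + (0 + 36))² = (31 + 36)² = 67² = 4489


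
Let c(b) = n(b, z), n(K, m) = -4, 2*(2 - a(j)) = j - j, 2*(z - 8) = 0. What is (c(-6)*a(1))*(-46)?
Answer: 368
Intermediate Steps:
z = 8 (z = 8 + (1/2)*0 = 8 + 0 = 8)
a(j) = 2 (a(j) = 2 - (j - j)/2 = 2 - 1/2*0 = 2 + 0 = 2)
c(b) = -4
(c(-6)*a(1))*(-46) = -4*2*(-46) = -8*(-46) = 368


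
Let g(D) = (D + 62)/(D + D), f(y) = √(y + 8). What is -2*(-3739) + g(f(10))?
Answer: 14957/2 + 31*√2/6 ≈ 7485.8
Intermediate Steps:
f(y) = √(8 + y)
g(D) = (62 + D)/(2*D) (g(D) = (62 + D)/((2*D)) = (62 + D)*(1/(2*D)) = (62 + D)/(2*D))
-2*(-3739) + g(f(10)) = -2*(-3739) + (62 + √(8 + 10))/(2*(√(8 + 10))) = 7478 + (62 + √18)/(2*(√18)) = 7478 + (62 + 3*√2)/(2*((3*√2))) = 7478 + (√2/6)*(62 + 3*√2)/2 = 7478 + √2*(62 + 3*√2)/12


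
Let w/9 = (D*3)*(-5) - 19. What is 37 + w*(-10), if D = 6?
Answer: 9847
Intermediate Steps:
w = -981 (w = 9*((6*3)*(-5) - 19) = 9*(18*(-5) - 19) = 9*(-90 - 19) = 9*(-109) = -981)
37 + w*(-10) = 37 - 981*(-10) = 37 + 9810 = 9847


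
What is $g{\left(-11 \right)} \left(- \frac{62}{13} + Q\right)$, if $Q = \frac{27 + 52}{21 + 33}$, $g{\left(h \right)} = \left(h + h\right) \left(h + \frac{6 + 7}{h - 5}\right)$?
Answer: $- \frac{178717}{208} \approx -859.22$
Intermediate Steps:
$g{\left(h \right)} = 2 h \left(h + \frac{13}{-5 + h}\right)$
$Q = \frac{79}{54} \approx 1.463$
$g{\left(-11 \right)} \left(- \frac{62}{13} + Q\right) = 2 \left(-11\right) \frac{1}{-5 - 11} \left(13 + \left(-11\right)^{2} - -55\right) \left(- \frac{62}{13} + \frac{79}{54}\right) = 2 \left(-11\right) \frac{1}{-16} \left(13 + 121 + 55\right) \left(\left(-62\right) \frac{1}{13} + \frac{79}{54}\right) = 2 \left(-11\right) \left(- \frac{1}{16}\right) 189 \left(- \frac{62}{13} + \frac{79}{54}\right) = \frac{2079}{8} \left(- \frac{2321}{702}\right) = - \frac{178717}{208}$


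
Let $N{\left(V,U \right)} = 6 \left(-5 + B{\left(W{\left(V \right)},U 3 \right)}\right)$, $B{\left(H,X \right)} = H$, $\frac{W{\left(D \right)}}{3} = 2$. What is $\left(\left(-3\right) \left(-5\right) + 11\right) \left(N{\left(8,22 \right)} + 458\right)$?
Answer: $12064$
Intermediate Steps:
$W{\left(D \right)} = 6$ ($W{\left(D \right)} = 3 \cdot 2 = 6$)
$N{\left(V,U \right)} = 6$ ($N{\left(V,U \right)} = 6 \left(-5 + 6\right) = 6 \cdot 1 = 6$)
$\left(\left(-3\right) \left(-5\right) + 11\right) \left(N{\left(8,22 \right)} + 458\right) = \left(\left(-3\right) \left(-5\right) + 11\right) \left(6 + 458\right) = \left(15 + 11\right) 464 = 26 \cdot 464 = 12064$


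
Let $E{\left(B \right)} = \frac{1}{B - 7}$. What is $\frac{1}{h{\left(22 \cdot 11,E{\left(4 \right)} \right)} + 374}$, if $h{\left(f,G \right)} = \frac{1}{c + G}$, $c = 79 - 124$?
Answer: $\frac{136}{50861} \approx 0.002674$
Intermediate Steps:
$c = -45$
$E{\left(B \right)} = \frac{1}{-7 + B}$
$h{\left(f,G \right)} = \frac{1}{-45 + G}$
$\frac{1}{h{\left(22 \cdot 11,E{\left(4 \right)} \right)} + 374} = \frac{1}{\frac{1}{-45 + \frac{1}{-7 + 4}} + 374} = \frac{1}{\frac{1}{-45 + \frac{1}{-3}} + 374} = \frac{1}{\frac{1}{-45 - \frac{1}{3}} + 374} = \frac{1}{\frac{1}{- \frac{136}{3}} + 374} = \frac{1}{- \frac{3}{136} + 374} = \frac{1}{\frac{50861}{136}} = \frac{136}{50861}$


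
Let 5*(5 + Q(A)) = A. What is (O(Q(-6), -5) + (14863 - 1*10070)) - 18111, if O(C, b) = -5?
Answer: -13323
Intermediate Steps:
Q(A) = -5 + A/5
(O(Q(-6), -5) + (14863 - 1*10070)) - 18111 = (-5 + (14863 - 1*10070)) - 18111 = (-5 + (14863 - 10070)) - 18111 = (-5 + 4793) - 18111 = 4788 - 18111 = -13323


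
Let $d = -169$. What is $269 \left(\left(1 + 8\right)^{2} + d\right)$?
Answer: $-23672$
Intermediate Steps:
$269 \left(\left(1 + 8\right)^{2} + d\right) = 269 \left(\left(1 + 8\right)^{2} - 169\right) = 269 \left(9^{2} - 169\right) = 269 \left(81 - 169\right) = 269 \left(-88\right) = -23672$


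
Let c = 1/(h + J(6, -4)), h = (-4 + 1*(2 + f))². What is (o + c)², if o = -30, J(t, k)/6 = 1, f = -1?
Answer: 201601/225 ≈ 896.00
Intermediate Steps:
J(t, k) = 6 (J(t, k) = 6*1 = 6)
h = 9 (h = (-4 + 1*(2 - 1))² = (-4 + 1*1)² = (-4 + 1)² = (-3)² = 9)
c = 1/15 (c = 1/(9 + 6) = 1/15 ≈ 0.066667)
(o + c)² = (-30 + 1/15)² = (-449/15)² = 201601/225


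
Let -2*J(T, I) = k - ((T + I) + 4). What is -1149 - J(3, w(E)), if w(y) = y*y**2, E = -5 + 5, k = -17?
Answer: -1161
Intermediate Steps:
E = 0
w(y) = y**3
J(T, I) = 21/2 + I/2 + T/2 (J(T, I) = -(-17 - ((T + I) + 4))/2 = -(-17 - ((I + T) + 4))/2 = -(-17 - (4 + I + T))/2 = -(-17 + (-4 - I - T))/2 = -(-21 - I - T)/2 = 21/2 + I/2 + T/2)
-1149 - J(3, w(E)) = -1149 - (21/2 + (1/2)*0**3 + (1/2)*3) = -1149 - (21/2 + (1/2)*0 + 3/2) = -1149 - (21/2 + 0 + 3/2) = -1149 - 1*12 = -1149 - 12 = -1161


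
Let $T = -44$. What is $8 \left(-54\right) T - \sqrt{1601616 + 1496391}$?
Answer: $19008 - 9 \sqrt{38247} \approx 17248.0$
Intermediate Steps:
$8 \left(-54\right) T - \sqrt{1601616 + 1496391} = 8 \left(-54\right) \left(-44\right) - \sqrt{1601616 + 1496391} = \left(-432\right) \left(-44\right) - \sqrt{3098007} = 19008 - 9 \sqrt{38247}$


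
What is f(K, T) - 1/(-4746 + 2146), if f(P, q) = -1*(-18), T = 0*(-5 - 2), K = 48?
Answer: 46801/2600 ≈ 18.000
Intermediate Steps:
T = 0 (T = 0*(-7) = 0)
f(P, q) = 18
f(K, T) - 1/(-4746 + 2146) = 18 - 1/(-4746 + 2146) = 18 - 1/(-2600) = 18 - 1*(-1/2600) = 18 + 1/2600 = 46801/2600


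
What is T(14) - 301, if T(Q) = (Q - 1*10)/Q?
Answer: -2105/7 ≈ -300.71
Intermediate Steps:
T(Q) = (-10 + Q)/Q (T(Q) = (Q - 10)/Q = (-10 + Q)/Q)
T(14) - 301 = (-10 + 14)/14 - 301 = (1/14)*4 - 301 = 2/7 - 301 = -2105/7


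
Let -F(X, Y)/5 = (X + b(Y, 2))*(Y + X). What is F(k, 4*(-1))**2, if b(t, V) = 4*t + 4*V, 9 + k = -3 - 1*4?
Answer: 5760000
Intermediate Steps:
k = -16 (k = -9 + (-3 - 1*4) = -9 + (-3 - 4) = -9 - 7 = -16)
b(t, V) = 4*V + 4*t
F(X, Y) = -5*(X + Y)*(8 + X + 4*Y) (F(X, Y) = -5*(X + (4*2 + 4*Y))*(Y + X) = -5*(X + (8 + 4*Y))*(X + Y) = -5*(8 + X + 4*Y)*(X + Y) = -5*(X + Y)*(8 + X + 4*Y))
F(k, 4*(-1))**2 = (-5*(-16)**2 - 20*(-16)*(2 + 4*(-1)) - 20*4*(-1)*(2 + 4*(-1)) - 5*(-16)*4*(-1))**2 = (-5*256 - 20*(-16)*(2 - 4) - 20*(-4)*(2 - 4) - 5*(-16)*(-4))**2 = (-1280 - 20*(-16)*(-2) - 20*(-4)*(-2) - 320)**2 = (-1280 - 640 - 160 - 320)**2 = (-2400)**2 = 5760000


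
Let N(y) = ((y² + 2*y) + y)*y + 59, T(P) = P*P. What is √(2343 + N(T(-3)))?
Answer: √3374 ≈ 58.086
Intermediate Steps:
T(P) = P²
N(y) = 59 + y*(y² + 3*y) (N(y) = (y² + 3*y)*y + 59 = y*(y² + 3*y) + 59 = 59 + y*(y² + 3*y))
√(2343 + N(T(-3))) = √(2343 + (59 + ((-3)²)³ + 3*((-3)²)²)) = √(2343 + (59 + 9³ + 3*9²)) = √(2343 + (59 + 729 + 3*81)) = √(2343 + (59 + 729 + 243)) = √(2343 + 1031) = √3374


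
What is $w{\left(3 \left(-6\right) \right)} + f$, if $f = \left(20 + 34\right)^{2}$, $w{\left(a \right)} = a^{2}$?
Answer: $3240$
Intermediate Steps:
$f = 2916$ ($f = 54^{2} = 2916$)
$w{\left(3 \left(-6\right) \right)} + f = \left(3 \left(-6\right)\right)^{2} + 2916 = \left(-18\right)^{2} + 2916 = 324 + 2916 = 3240$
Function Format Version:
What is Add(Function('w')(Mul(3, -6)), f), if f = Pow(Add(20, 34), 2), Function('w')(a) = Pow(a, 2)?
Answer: 3240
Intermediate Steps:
f = 2916 (f = Pow(54, 2) = 2916)
Add(Function('w')(Mul(3, -6)), f) = Add(Pow(Mul(3, -6), 2), 2916) = Add(Pow(-18, 2), 2916) = Add(324, 2916) = 3240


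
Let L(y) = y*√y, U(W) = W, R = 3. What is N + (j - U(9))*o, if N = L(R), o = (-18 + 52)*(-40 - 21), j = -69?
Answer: 161772 + 3*√3 ≈ 1.6178e+5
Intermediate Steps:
o = -2074 (o = 34*(-61) = -2074)
L(y) = y^(3/2)
N = 3*√3 (N = 3^(3/2) = 3*√3 ≈ 5.1962)
N + (j - U(9))*o = 3*√3 + (-69 - 1*9)*(-2074) = 3*√3 + (-69 - 9)*(-2074) = 3*√3 - 78*(-2074) = 3*√3 + 161772 = 161772 + 3*√3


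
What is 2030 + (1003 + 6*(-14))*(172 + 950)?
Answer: 1033148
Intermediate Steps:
2030 + (1003 + 6*(-14))*(172 + 950) = 2030 + (1003 - 84)*1122 = 2030 + 919*1122 = 2030 + 1031118 = 1033148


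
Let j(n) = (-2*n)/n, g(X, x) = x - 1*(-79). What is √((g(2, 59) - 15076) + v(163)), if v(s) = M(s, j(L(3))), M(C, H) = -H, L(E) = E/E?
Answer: 2*I*√3734 ≈ 122.21*I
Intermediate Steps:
L(E) = 1
g(X, x) = 79 + x (g(X, x) = x + 79 = 79 + x)
j(n) = -2
v(s) = 2 (v(s) = -1*(-2) = 2)
√((g(2, 59) - 15076) + v(163)) = √(((79 + 59) - 15076) + 2) = √((138 - 15076) + 2) = √(-14938 + 2) = √(-14936) = 2*I*√3734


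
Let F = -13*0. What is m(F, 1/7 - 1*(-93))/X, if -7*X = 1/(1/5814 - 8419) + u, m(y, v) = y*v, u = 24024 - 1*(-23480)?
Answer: 0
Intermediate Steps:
F = 0
u = 47504 (u = 24024 + 23480 = 47504)
m(y, v) = v*y
X = -2325228873946/342636455 (X = -(1/(1/5814 - 8419) + 47504)/7 = -(1/(-48948065/5814) + 47504)/7 = -(-5814/48948065 + 47504)/7 = -⅐*2325228873946/48948065 = -2325228873946/342636455 ≈ -6786.3)
m(F, 1/7 - 1*(-93))/X = ((1/7 - 1*(-93))*0)/(-2325228873946/342636455) = ((⅐ + 93)*0)*(-342636455/2325228873946) = ((652/7)*0)*(-342636455/2325228873946) = 0*(-342636455/2325228873946) = 0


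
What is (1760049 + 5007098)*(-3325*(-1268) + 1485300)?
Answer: 38582211905800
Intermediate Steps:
(1760049 + 5007098)*(-3325*(-1268) + 1485300) = 6767147*(4216100 + 1485300) = 6767147*5701400 = 38582211905800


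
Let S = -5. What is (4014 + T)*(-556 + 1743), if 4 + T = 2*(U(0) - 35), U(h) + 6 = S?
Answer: 4650666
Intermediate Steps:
U(h) = -11 (U(h) = -6 - 5 = -11)
T = -96 (T = -4 + 2*(-11 - 35) = -4 + 2*(-46) = -4 - 92 = -96)
(4014 + T)*(-556 + 1743) = (4014 - 96)*(-556 + 1743) = 3918*1187 = 4650666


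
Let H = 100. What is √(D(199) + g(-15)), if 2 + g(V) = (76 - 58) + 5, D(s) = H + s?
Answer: 8*√5 ≈ 17.889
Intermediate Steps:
D(s) = 100 + s
g(V) = 21 (g(V) = -2 + ((76 - 58) + 5) = -2 + (18 + 5) = -2 + 23 = 21)
√(D(199) + g(-15)) = √((100 + 199) + 21) = √(299 + 21) = √320 = 8*√5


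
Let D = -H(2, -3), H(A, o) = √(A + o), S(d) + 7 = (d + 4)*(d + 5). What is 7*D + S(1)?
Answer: 23 - 7*I ≈ 23.0 - 7.0*I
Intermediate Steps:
S(d) = -7 + (4 + d)*(5 + d) (S(d) = -7 + (d + 4)*(d + 5) = -7 + (4 + d)*(5 + d))
D = -I (D = -√(2 - 3) = -√(-1) = -I ≈ -1.0*I)
7*D + S(1) = 7*(-I) + (13 + 1² + 9*1) = -7*I + (13 + 1 + 9) = -7*I + 23 = 23 - 7*I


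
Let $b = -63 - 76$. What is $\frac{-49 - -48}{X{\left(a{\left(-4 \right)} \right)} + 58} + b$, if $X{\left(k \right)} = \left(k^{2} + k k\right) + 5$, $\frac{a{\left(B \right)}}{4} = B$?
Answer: $- \frac{79926}{575} \approx -139.0$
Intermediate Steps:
$a{\left(B \right)} = 4 B$
$X{\left(k \right)} = 5 + 2 k^{2}$ ($X{\left(k \right)} = \left(k^{2} + k^{2}\right) + 5 = 2 k^{2} + 5 = 5 + 2 k^{2}$)
$b = -139$ ($b = -63 - 76 = -139$)
$\frac{-49 - -48}{X{\left(a{\left(-4 \right)} \right)} + 58} + b = \frac{-49 - -48}{\left(5 + 2 \left(4 \left(-4\right)\right)^{2}\right) + 58} - 139 = \frac{-49 + 48}{\left(5 + 2 \left(-16\right)^{2}\right) + 58} - 139 = - \frac{1}{\left(5 + 2 \cdot 256\right) + 58} - 139 = - \frac{1}{\left(5 + 512\right) + 58} - 139 = - \frac{1}{517 + 58} - 139 = - \frac{1}{575} - 139 = - \frac{79926}{575}$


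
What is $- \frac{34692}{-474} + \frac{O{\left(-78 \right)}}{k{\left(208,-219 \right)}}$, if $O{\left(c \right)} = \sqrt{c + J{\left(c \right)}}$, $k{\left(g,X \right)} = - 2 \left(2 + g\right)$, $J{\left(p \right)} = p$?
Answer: $\frac{5782}{79} - \frac{i \sqrt{39}}{210} \approx 73.19 - 0.029738 i$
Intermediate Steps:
$k{\left(g,X \right)} = -4 - 2 g$
$O{\left(c \right)} = \sqrt{2} \sqrt{c}$ ($O{\left(c \right)} = \sqrt{c + c} = \sqrt{2 c} = \sqrt{2} \sqrt{c}$)
$- \frac{34692}{-474} + \frac{O{\left(-78 \right)}}{k{\left(208,-219 \right)}} = - \frac{34692}{-474} + \frac{\sqrt{2} \sqrt{-78}}{-4 - 416} = \left(-34692\right) \left(- \frac{1}{474}\right) + \frac{\sqrt{2} i \sqrt{78}}{-4 - 416} = \frac{5782}{79} + \frac{2 i \sqrt{39}}{-420} = \frac{5782}{79} + 2 i \sqrt{39} \left(- \frac{1}{420}\right) = \frac{5782}{79} - \frac{i \sqrt{39}}{210}$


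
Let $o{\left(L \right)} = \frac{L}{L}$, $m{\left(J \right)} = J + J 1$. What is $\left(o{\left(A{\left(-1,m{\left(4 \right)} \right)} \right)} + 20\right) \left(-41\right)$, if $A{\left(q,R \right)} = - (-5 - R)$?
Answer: $-861$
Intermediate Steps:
$m{\left(J \right)} = 2 J$ ($m{\left(J \right)} = J + J = 2 J$)
$A{\left(q,R \right)} = 5 + R$
$o{\left(L \right)} = 1$
$\left(o{\left(A{\left(-1,m{\left(4 \right)} \right)} \right)} + 20\right) \left(-41\right) = \left(1 + 20\right) \left(-41\right) = 21 \left(-41\right) = -861$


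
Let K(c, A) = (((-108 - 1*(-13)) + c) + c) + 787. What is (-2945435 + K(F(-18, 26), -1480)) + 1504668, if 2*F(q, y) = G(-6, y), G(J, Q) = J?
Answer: -1440081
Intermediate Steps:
F(q, y) = -3 (F(q, y) = (½)*(-6) = -3)
K(c, A) = 692 + 2*c (K(c, A) = (((-108 + 13) + c) + c) + 787 = ((-95 + c) + c) + 787 = (-95 + 2*c) + 787 = 692 + 2*c)
(-2945435 + K(F(-18, 26), -1480)) + 1504668 = (-2945435 + (692 + 2*(-3))) + 1504668 = (-2945435 + (692 - 6)) + 1504668 = (-2945435 + 686) + 1504668 = -2944749 + 1504668 = -1440081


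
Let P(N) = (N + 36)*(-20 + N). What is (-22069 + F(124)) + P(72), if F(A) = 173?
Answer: -16280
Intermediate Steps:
P(N) = (-20 + N)*(36 + N) (P(N) = (36 + N)*(-20 + N) = (-20 + N)*(36 + N))
(-22069 + F(124)) + P(72) = (-22069 + 173) + (-720 + 72**2 + 16*72) = -21896 + (-720 + 5184 + 1152) = -21896 + 5616 = -16280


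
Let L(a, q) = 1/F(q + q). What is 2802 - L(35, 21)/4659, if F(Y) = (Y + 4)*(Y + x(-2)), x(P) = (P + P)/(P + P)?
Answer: 25821836603/9215502 ≈ 2802.0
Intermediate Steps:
x(P) = 1 (x(P) = (2*P)/((2*P)) = (2*P)*(1/(2*P)) = 1)
F(Y) = (1 + Y)*(4 + Y) (F(Y) = (Y + 4)*(Y + 1) = (4 + Y)*(1 + Y) = (1 + Y)*(4 + Y))
L(a, q) = 1/(4 + 4*q² + 10*q) (L(a, q) = 1/(4 + (q + q)² + 5*(q + q)) = 1/(4 + (2*q)² + 5*(2*q)) = 1/(4 + 4*q² + 10*q))
2802 - L(35, 21)/4659 = 2802 - 1/(2*(2 + 2*21² + 5*21))/4659 = 2802 - 1/(2*(2 + 2*441 + 105))/4659 = 2802 - 1/(2*(2 + 882 + 105))/4659 = 2802 - (½)/989/4659 = 2802 - (½)*(1/989)/4659 = 2802 - 1/(1978*4659) = 2802 - 1*1/9215502 = 2802 - 1/9215502 = 25821836603/9215502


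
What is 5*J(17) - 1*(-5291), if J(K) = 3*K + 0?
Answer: 5546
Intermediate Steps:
J(K) = 3*K
5*J(17) - 1*(-5291) = 5*(3*17) - 1*(-5291) = 5*51 + 5291 = 255 + 5291 = 5546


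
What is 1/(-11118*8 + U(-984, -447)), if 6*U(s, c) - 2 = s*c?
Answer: -3/46907 ≈ -6.3956e-5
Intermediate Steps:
U(s, c) = ⅓ + c*s/6 (U(s, c) = ⅓ + (s*c)/6 = ⅓ + (c*s)/6 = ⅓ + c*s/6)
1/(-11118*8 + U(-984, -447)) = 1/(-11118*8 + (⅓ + (⅙)*(-447)*(-984))) = 1/(-88944 + (⅓ + 73308)) = 1/(-88944 + 219925/3) = 1/(-46907/3) = -3/46907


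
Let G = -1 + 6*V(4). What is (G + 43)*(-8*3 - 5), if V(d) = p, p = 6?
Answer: -2262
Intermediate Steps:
V(d) = 6
G = 35 (G = -1 + 6*6 = -1 + 36 = 35)
(G + 43)*(-8*3 - 5) = (35 + 43)*(-8*3 - 5) = 78*(-2*12 - 5) = 78*(-24 - 5) = 78*(-29) = -2262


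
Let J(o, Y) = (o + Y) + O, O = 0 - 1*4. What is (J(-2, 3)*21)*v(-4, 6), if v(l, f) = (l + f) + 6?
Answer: -504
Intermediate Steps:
v(l, f) = 6 + f + l (v(l, f) = (f + l) + 6 = 6 + f + l)
O = -4 (O = 0 - 4 = -4)
J(o, Y) = -4 + Y + o (J(o, Y) = (o + Y) - 4 = (Y + o) - 4 = -4 + Y + o)
(J(-2, 3)*21)*v(-4, 6) = ((-4 + 3 - 2)*21)*(6 + 6 - 4) = -3*21*8 = -63*8 = -504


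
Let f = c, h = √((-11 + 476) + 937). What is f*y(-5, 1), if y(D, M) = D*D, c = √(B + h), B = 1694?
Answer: 25*√(1694 + √1402) ≈ 1040.3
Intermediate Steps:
h = √1402 (h = √(465 + 937) = √1402 ≈ 37.443)
c = √(1694 + √1402) ≈ 41.611
f = √(1694 + √1402) ≈ 41.611
y(D, M) = D²
f*y(-5, 1) = √(1694 + √1402)*(-5)² = √(1694 + √1402)*25 = 25*√(1694 + √1402)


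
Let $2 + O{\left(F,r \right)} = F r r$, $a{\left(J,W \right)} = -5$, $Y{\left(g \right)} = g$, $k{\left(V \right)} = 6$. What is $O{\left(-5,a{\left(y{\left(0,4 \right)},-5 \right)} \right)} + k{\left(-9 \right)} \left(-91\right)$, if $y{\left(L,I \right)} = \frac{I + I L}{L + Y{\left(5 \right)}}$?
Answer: $-673$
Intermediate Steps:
$y{\left(L,I \right)} = \frac{I + I L}{5 + L}$ ($y{\left(L,I \right)} = \frac{I + I L}{L + 5} = \frac{I + I L}{5 + L}$)
$O{\left(F,r \right)} = -2 + F r^{2}$ ($O{\left(F,r \right)} = -2 + F r r = -2 + F r^{2}$)
$O{\left(-5,a{\left(y{\left(0,4 \right)},-5 \right)} \right)} + k{\left(-9 \right)} \left(-91\right) = \left(-2 - 5 \left(-5\right)^{2}\right) + 6 \left(-91\right) = \left(-2 - 125\right) - 546 = -127 - 546 = -673$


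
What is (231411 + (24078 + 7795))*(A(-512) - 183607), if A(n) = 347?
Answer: -48249425840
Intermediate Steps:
(231411 + (24078 + 7795))*(A(-512) - 183607) = (231411 + (24078 + 7795))*(347 - 183607) = (231411 + 31873)*(-183260) = 263284*(-183260) = -48249425840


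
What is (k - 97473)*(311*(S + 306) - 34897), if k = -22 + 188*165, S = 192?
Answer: -7975736975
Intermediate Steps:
k = 30998 (k = -22 + 31020 = 30998)
(k - 97473)*(311*(S + 306) - 34897) = (30998 - 97473)*(311*(192 + 306) - 34897) = -66475*(311*498 - 34897) = -66475*(154878 - 34897) = -66475*119981 = -7975736975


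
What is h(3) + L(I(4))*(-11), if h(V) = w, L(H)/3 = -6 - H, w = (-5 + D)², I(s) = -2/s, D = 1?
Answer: 395/2 ≈ 197.50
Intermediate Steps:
w = 16 (w = (-5 + 1)² = (-4)² = 16)
L(H) = -18 - 3*H (L(H) = 3*(-6 - H) = -18 - 3*H)
h(V) = 16
h(3) + L(I(4))*(-11) = 16 + (-18 - (-6)/4)*(-11) = 16 + (-18 - 3*(-½))*(-11) = 16 + (-18 + 3/2)*(-11) = 16 - 33/2*(-11) = 16 + 363/2 = 395/2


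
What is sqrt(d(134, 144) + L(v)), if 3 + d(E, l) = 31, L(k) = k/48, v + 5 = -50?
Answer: sqrt(3867)/12 ≈ 5.1821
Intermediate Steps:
v = -55 (v = -5 - 50 = -55)
L(k) = k/48 (L(k) = k*(1/48) = k/48)
d(E, l) = 28 (d(E, l) = -3 + 31 = 28)
sqrt(d(134, 144) + L(v)) = sqrt(28 + (1/48)*(-55)) = sqrt(28 - 55/48) = sqrt(1289/48) = sqrt(3867)/12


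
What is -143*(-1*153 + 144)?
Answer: 1287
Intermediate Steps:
-143*(-1*153 + 144) = -143*(-153 + 144) = -143*(-9) = 1287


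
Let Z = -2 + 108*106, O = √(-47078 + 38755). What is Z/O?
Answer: -11446*I*√8323/8323 ≈ -125.46*I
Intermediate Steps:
O = I*√8323 (O = √(-8323) = I*√8323 ≈ 91.23*I)
Z = 11446 (Z = -2 + 11448 = 11446)
Z/O = 11446/((I*√8323)) = 11446*(-I*√8323/8323) = -11446*I*√8323/8323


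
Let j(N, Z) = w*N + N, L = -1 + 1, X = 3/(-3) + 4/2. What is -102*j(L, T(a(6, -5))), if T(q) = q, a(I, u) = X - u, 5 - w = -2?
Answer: 0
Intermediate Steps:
w = 7 (w = 5 - 1*(-2) = 5 + 2 = 7)
X = 1 (X = 3*(-1/3) + 4*(1/2) = -1 + 2 = 1)
a(I, u) = 1 - u
L = 0
j(N, Z) = 8*N (j(N, Z) = 7*N + N = 8*N)
-102*j(L, T(a(6, -5))) = -816*0 = -102*0 = 0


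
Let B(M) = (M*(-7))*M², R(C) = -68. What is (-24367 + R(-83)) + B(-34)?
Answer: 250693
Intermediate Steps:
B(M) = -7*M³ (B(M) = (-7*M)*M² = -7*M³)
(-24367 + R(-83)) + B(-34) = (-24367 - 68) - 7*(-34)³ = -24435 - 7*(-39304) = -24435 + 275128 = 250693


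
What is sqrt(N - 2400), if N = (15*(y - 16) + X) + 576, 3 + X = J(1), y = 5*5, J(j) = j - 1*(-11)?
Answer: 4*I*sqrt(105) ≈ 40.988*I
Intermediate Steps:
J(j) = 11 + j (J(j) = j + 11 = 11 + j)
y = 25
X = 9 (X = -3 + (11 + 1) = -3 + 12 = 9)
N = 720 (N = (15*(25 - 16) + 9) + 576 = (15*9 + 9) + 576 = (135 + 9) + 576 = 144 + 576 = 720)
sqrt(N - 2400) = sqrt(720 - 2400) = sqrt(-1680) = 4*I*sqrt(105)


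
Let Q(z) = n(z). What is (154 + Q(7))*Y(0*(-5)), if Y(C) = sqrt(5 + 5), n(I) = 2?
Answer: 156*sqrt(10) ≈ 493.32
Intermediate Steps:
Q(z) = 2
Y(C) = sqrt(10)
(154 + Q(7))*Y(0*(-5)) = (154 + 2)*sqrt(10) = 156*sqrt(10)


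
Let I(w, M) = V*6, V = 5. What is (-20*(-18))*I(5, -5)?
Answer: 10800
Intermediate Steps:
I(w, M) = 30 (I(w, M) = 5*6 = 30)
(-20*(-18))*I(5, -5) = -20*(-18)*30 = 360*30 = 10800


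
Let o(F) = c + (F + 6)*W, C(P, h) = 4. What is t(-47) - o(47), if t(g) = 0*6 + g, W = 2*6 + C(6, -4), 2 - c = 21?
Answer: -876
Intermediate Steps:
c = -19 (c = 2 - 1*21 = 2 - 21 = -19)
W = 16 (W = 2*6 + 4 = 12 + 4 = 16)
t(g) = g (t(g) = 0 + g = g)
o(F) = 77 + 16*F (o(F) = -19 + (F + 6)*16 = -19 + (6 + F)*16 = -19 + (96 + 16*F) = 77 + 16*F)
t(-47) - o(47) = -47 - (77 + 16*47) = -47 - (77 + 752) = -47 - 1*829 = -47 - 829 = -876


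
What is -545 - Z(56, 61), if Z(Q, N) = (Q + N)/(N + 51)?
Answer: -61157/112 ≈ -546.04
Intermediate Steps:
Z(Q, N) = (N + Q)/(51 + N)
-545 - Z(56, 61) = -545 - (61 + 56)/(51 + 61) = -545 - 117/112 = -61157/112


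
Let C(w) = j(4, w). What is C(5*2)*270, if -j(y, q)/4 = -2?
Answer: 2160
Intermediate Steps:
j(y, q) = 8 (j(y, q) = -4*(-2) = 8)
C(w) = 8
C(5*2)*270 = 8*270 = 2160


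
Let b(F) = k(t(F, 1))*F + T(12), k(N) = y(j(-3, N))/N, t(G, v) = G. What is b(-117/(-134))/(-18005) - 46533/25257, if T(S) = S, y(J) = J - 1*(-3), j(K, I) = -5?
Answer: -55871949/30316819 ≈ -1.8429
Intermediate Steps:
y(J) = 3 + J (y(J) = J + 3 = 3 + J)
k(N) = -2/N (k(N) = (3 - 5)/N = -2/N)
b(F) = 10 (b(F) = (-2/F)*F + 12 = -2 + 12 = 10)
b(-117/(-134))/(-18005) - 46533/25257 = 10/(-18005) - 46533/25257 = 10*(-1/18005) - 46533*1/25257 = -2/3601 - 15511/8419 = -55871949/30316819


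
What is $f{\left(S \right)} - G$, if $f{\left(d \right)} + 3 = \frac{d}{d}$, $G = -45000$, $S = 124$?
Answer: $44998$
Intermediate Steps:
$f{\left(d \right)} = -2$ ($f{\left(d \right)} = -3 + \frac{d}{d} = -3 + 1 = -2$)
$f{\left(S \right)} - G = -2 - -45000 = -2 + 45000 = 44998$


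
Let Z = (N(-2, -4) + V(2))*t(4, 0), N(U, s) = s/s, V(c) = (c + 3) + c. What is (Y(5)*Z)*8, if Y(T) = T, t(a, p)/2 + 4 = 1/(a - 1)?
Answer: -7040/3 ≈ -2346.7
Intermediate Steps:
t(a, p) = -8 + 2/(-1 + a) (t(a, p) = -8 + 2/(a - 1) = -8 + 2/(-1 + a))
V(c) = 3 + 2*c (V(c) = (3 + c) + c = 3 + 2*c)
N(U, s) = 1
Z = -176/3 (Z = (1 + (3 + 2*2))*(2*(5 - 4*4)/(-1 + 4)) = (1 + (3 + 4))*(2*(5 - 16)/3) = (1 + 7)*(2*(⅓)*(-11)) = 8*(-22/3) = -176/3 ≈ -58.667)
(Y(5)*Z)*8 = (5*(-176/3))*8 = -880/3*8 = -7040/3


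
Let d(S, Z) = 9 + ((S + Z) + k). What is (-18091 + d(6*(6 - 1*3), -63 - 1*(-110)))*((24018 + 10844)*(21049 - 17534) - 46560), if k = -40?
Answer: -2211862782090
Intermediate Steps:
d(S, Z) = -31 + S + Z (d(S, Z) = 9 + ((S + Z) - 40) = 9 + (-40 + S + Z) = -31 + S + Z)
(-18091 + d(6*(6 - 1*3), -63 - 1*(-110)))*((24018 + 10844)*(21049 - 17534) - 46560) = (-18091 + (-31 + 6*(6 - 1*3) + (-63 - 1*(-110))))*((24018 + 10844)*(21049 - 17534) - 46560) = (-18091 + (-31 + 6*(6 - 3) + (-63 + 110)))*(34862*3515 - 46560) = (-18091 + (-31 + 6*3 + 47))*(122539930 - 46560) = (-18091 + (-31 + 18 + 47))*122493370 = (-18091 + 34)*122493370 = -18057*122493370 = -2211862782090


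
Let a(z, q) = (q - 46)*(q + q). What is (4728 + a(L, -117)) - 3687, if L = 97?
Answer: 39183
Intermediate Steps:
a(z, q) = 2*q*(-46 + q) (a(z, q) = (-46 + q)*(2*q) = 2*q*(-46 + q))
(4728 + a(L, -117)) - 3687 = (4728 + 2*(-117)*(-46 - 117)) - 3687 = (4728 + 2*(-117)*(-163)) - 3687 = (4728 + 38142) - 3687 = 42870 - 3687 = 39183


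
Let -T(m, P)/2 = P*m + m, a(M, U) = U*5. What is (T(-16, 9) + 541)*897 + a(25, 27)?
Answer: 772452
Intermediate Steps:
a(M, U) = 5*U
T(m, P) = -2*m - 2*P*m (T(m, P) = -2*(P*m + m) = -2*(m + P*m) = -2*m - 2*P*m)
(T(-16, 9) + 541)*897 + a(25, 27) = (-2*(-16)*(1 + 9) + 541)*897 + 5*27 = (-2*(-16)*10 + 541)*897 + 135 = (320 + 541)*897 + 135 = 861*897 + 135 = 772317 + 135 = 772452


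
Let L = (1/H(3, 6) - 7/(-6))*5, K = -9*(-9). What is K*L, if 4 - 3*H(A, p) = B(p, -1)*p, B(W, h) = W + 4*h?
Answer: 2565/8 ≈ 320.63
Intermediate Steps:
K = 81
H(A, p) = 4/3 - p*(-4 + p)/3 (H(A, p) = 4/3 - (p + 4*(-1))*p/3 = 4/3 - (p - 4)*p/3 = 4/3 - (-4 + p)*p/3 = 4/3 - p*(-4 + p)/3)
L = 95/24 (L = (1/(4/3 - ⅓*6*(-4 + 6)) - 7/(-6))*5 = (1/(4/3 - ⅓*6*2) - 7*(-⅙))*5 = (1/(4/3 - 4) + 7/6)*5 = (1/(-8/3) + 7/6)*5 = (1*(-3/8) + 7/6)*5 = (-3/8 + 7/6)*5 = (19/24)*5 = 95/24 ≈ 3.9583)
K*L = 81*(95/24) = 2565/8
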